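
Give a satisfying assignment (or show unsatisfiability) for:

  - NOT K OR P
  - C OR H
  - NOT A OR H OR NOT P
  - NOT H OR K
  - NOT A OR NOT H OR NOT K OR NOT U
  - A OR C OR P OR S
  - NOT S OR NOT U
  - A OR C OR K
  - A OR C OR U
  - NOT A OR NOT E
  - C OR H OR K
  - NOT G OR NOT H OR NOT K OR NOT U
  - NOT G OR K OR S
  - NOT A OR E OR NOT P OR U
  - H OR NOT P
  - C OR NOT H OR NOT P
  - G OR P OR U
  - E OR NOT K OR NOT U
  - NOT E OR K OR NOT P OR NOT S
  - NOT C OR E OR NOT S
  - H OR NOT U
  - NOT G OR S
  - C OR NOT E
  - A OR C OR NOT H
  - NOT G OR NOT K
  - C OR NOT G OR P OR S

E: True, S: False, C: True, A: False, U: False, G: False, P: True, H: True, K: True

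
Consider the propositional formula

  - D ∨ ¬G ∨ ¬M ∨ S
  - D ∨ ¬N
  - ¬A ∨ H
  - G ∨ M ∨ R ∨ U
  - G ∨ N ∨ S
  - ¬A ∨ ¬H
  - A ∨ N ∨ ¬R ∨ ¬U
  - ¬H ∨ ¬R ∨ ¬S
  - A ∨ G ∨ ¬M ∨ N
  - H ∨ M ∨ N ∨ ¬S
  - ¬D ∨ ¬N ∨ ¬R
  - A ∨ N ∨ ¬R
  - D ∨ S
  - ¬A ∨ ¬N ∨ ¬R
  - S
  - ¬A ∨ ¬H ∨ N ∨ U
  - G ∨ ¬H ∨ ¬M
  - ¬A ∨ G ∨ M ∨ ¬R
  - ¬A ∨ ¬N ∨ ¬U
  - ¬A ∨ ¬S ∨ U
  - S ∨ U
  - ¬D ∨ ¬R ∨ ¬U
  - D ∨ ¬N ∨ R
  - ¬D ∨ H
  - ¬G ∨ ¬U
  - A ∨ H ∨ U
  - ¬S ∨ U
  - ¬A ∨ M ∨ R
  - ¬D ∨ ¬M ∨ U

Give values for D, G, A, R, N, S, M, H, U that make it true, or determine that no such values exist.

D = True, G = False, A = False, R = False, N = True, S = True, M = False, H = True, U = True

Unit clause (S) forces S = True.
In (¬S ∨ U) only U is left, so U = True.
In (¬G ∨ ¬U) only ¬G is left, so G = False.
Set D = True.
  then (¬D ∨ ¬R ∨ ¬U) forces R = False.
  then (¬D ∨ H) forces H = True.
  then (¬A ∨ ¬H) forces A = False.
  then (G ∨ ¬H ∨ ¬M) forces M = False.
Set N = True.
All clauses satisfied.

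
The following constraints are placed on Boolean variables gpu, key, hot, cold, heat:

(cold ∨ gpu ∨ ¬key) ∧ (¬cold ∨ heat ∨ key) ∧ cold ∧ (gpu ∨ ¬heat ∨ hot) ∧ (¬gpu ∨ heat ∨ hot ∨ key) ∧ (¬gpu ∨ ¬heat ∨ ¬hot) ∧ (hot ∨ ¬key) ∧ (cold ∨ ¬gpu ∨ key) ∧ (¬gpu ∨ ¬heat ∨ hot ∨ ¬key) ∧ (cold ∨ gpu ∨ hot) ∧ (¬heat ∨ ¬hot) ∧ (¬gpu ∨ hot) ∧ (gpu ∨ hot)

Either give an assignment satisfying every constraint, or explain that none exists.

Unit clause (cold) forces cold = True.
Set gpu = False.
  then (gpu ∨ hot) forces hot = True.
  then (¬heat ∨ ¬hot) forces heat = False.
  then (¬cold ∨ heat ∨ key) forces key = True.
All clauses satisfied.

gpu: False, key: True, hot: True, cold: True, heat: False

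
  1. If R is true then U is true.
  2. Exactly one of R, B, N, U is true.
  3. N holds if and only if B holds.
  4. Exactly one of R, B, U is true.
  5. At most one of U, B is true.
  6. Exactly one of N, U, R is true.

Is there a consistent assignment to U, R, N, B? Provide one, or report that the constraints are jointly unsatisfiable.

U = True; R = False; N = False; B = False

  (1) R=F ⇒ U: vacuous ✓
  (2) {R, B, N, U}: 1 true — exactly one ✓
  (3) N=F, B=F — same ✓
  (4) {R, B, U}: 1 true — exactly one ✓
  (5) {U, B}: 1 true — at most one ✓
  (6) {N, U, R}: 1 true — exactly one ✓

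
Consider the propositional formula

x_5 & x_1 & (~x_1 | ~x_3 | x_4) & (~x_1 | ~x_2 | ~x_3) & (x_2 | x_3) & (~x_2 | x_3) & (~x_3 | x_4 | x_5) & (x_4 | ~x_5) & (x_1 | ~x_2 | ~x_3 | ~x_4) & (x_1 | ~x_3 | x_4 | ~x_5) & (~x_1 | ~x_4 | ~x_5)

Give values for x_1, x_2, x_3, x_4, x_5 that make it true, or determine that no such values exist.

UNSATISFIABLE

Case x_1 = True:
  (x_5) forces x_5 = True.
  (x_4 | ~x_5) forces x_4 = True.
  Clause (~x_1 | ~x_4 | ~x_5) is falsified — contradiction.
Case x_1 = False:
  Clause (x_1) is falsified — contradiction.
Both cases fail, so the formula is unsatisfiable.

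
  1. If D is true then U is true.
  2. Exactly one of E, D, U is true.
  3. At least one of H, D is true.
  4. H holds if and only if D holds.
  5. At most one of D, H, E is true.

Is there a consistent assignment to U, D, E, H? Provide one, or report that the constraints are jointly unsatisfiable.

Unsatisfiable — no assignment works.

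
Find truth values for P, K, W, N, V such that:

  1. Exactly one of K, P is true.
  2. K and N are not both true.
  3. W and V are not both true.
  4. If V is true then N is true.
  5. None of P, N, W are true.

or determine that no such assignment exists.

P: False, K: True, W: False, N: False, V: False

  (1) {K, P}: 1 true — exactly one ✓
  (2) K=T, N=F — not both ✓
  (3) W=F, V=F — not both ✓
  (4) V=F ⇒ N: vacuous ✓
  (5) {P, N, W}: 0 true — none ✓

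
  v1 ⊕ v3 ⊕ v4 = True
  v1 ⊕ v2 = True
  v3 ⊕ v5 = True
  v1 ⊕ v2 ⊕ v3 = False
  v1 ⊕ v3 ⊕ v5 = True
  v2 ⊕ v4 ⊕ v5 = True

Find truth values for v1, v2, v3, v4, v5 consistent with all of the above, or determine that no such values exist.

v1 = False, v2 = True, v3 = True, v4 = False, v5 = False

v1 ⊕ v3 ⊕ v4 = F ⊕ T ⊕ F = True ✓
v1 ⊕ v2 = F ⊕ T = True ✓
v3 ⊕ v5 = T ⊕ F = True ✓
v1 ⊕ v2 ⊕ v3 = F ⊕ T ⊕ T = False ✓
v1 ⊕ v3 ⊕ v5 = F ⊕ T ⊕ F = True ✓
v2 ⊕ v4 ⊕ v5 = T ⊕ F ⊕ F = True ✓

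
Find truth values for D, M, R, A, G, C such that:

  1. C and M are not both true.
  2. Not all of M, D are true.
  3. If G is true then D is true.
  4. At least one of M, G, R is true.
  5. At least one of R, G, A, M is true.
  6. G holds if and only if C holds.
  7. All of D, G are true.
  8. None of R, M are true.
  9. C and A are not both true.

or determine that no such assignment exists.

D = True; M = False; R = False; A = False; G = True; C = True

  (1) C=T, M=F — not both ✓
  (2) {M, D}: 1/2 true — not all ✓
  (3) G=T ⇒ D: T ✓
  (4) {M, G, R}: 1 true — at least one ✓
  (5) {R, G, A, M}: 1 true — at least one ✓
  (6) G=T, C=T — same ✓
  (7) {D, G}: all 2 true ✓
  (8) {R, M}: 0 true — none ✓
  (9) C=T, A=F — not both ✓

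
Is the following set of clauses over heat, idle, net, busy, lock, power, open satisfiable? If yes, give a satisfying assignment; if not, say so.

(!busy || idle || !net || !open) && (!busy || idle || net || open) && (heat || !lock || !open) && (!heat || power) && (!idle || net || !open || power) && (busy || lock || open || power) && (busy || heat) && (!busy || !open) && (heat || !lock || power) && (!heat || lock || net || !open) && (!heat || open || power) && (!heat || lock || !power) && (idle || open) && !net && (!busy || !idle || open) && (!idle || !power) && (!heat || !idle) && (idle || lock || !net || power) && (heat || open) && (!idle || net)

heat = True, idle = False, net = False, busy = False, lock = True, power = True, open = True

Unit clause (!net) forces net = False.
In (!idle || net) only !idle is left, so idle = False.
In (idle || open) only open is left, so open = True.
In (!busy || !open) only !busy is left, so busy = False.
In (busy || heat) only heat is left, so heat = True.
In (!heat || lock || net || !open) only lock is left, so lock = True.
In (!heat || power) only power is left, so power = True.
All clauses satisfied.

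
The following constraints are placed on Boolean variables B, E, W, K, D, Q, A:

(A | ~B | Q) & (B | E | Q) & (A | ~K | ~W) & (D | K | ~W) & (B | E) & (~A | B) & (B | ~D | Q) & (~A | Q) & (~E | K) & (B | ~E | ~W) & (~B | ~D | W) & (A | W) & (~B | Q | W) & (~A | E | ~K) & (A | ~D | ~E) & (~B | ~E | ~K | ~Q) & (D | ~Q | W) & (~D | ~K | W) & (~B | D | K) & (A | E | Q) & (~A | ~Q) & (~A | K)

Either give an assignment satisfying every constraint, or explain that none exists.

B=T; E=F; W=T; K=F; D=T; Q=T; A=F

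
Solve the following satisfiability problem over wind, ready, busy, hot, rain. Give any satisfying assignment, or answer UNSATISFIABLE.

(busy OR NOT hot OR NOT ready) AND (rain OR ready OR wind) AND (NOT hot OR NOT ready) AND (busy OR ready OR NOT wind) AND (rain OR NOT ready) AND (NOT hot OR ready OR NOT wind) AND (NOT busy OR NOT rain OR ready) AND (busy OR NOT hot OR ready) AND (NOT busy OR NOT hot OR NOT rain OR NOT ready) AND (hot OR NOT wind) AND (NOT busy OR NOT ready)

Try wind = True:
  (hot OR NOT wind) forces hot = True.
  (NOT hot OR NOT ready) forces ready = False.
  clause (NOT hot OR ready OR NOT wind) is falsified — backtrack.
So wind = False.
Set ready = True.
  then (NOT hot OR NOT ready) forces hot = False.
  then (rain OR NOT ready) forces rain = True.
  then (NOT busy OR NOT ready) forces busy = False.
All clauses satisfied.

wind: False; ready: True; busy: False; hot: False; rain: True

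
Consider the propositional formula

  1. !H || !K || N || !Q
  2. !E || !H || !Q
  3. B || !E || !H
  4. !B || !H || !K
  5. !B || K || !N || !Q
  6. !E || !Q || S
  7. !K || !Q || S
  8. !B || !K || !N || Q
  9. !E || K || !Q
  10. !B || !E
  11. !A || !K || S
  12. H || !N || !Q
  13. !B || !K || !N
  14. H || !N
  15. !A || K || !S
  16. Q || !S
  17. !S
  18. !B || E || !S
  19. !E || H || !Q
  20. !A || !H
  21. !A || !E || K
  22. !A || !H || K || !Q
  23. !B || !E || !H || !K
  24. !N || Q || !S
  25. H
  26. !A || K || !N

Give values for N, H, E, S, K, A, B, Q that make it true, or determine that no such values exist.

Unit clause (!S) forces S = False.
Unit clause (H) forces H = True.
In (!A || !H) only !A is left, so A = False.
Set N = True.
Try E = True:
  (!E || !H || !Q) forces Q = False.
  (B || !E || !H) forces B = True.
  clause (!B || !E) is falsified — backtrack.
So E = False.
Set K = False.
Set B = True.
  then (!B || K || !N || !Q) forces Q = False.
All clauses satisfied.

N = True; H = True; E = False; S = False; K = False; A = False; B = True; Q = False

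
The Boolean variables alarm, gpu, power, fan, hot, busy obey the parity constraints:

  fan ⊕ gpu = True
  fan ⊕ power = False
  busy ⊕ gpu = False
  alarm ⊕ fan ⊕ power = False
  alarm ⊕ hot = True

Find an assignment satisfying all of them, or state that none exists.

alarm = False; gpu = False; power = True; fan = True; hot = True; busy = False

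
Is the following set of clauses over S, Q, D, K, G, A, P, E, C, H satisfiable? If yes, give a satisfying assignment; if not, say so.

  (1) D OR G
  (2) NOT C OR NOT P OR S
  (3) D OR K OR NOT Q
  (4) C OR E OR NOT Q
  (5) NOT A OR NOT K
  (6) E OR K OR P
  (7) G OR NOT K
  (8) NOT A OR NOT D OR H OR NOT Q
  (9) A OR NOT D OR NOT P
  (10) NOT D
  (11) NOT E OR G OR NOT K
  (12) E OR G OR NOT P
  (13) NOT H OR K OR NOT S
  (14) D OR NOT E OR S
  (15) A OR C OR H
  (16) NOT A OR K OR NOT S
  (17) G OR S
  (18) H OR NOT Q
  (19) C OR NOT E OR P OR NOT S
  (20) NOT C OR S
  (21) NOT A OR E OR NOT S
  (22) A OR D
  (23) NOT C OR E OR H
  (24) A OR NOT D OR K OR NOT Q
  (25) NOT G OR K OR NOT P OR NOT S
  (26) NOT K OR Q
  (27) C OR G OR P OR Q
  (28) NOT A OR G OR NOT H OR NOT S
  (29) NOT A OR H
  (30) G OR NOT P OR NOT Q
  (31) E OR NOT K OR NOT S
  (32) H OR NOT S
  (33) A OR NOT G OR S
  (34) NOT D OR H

S = False, Q = False, D = False, K = False, G = True, A = True, P = True, E = False, C = False, H = True

Unit clause (NOT D) forces D = False.
In (A OR D) only A is left, so A = True.
In (NOT A OR H) only H is left, so H = True.
In (D OR G) only G is left, so G = True.
In (NOT A OR NOT K) only NOT K is left, so K = False.
In (NOT H OR K OR NOT S) only NOT S is left, so S = False.
In (D OR NOT E OR S) only NOT E is left, so E = False.
In (NOT C OR S) only NOT C is left, so C = False.
In (D OR K OR NOT Q) only NOT Q is left, so Q = False.
In (E OR K OR P) only P is left, so P = True.
All clauses satisfied.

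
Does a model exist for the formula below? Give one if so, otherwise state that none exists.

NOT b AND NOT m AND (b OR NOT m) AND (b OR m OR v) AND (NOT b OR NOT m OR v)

Unit clause (NOT b) forces b = False.
Unit clause (NOT m) forces m = False.
In (b OR m OR v) only v is left, so v = True.
Check each clause:
  (NOT b): NOT b holds.
  (NOT m): NOT m holds.
  (b OR NOT m): NOT m holds.
  (b OR m OR v): v holds.
  (NOT b OR NOT m OR v): NOT b holds.
All clauses satisfied.

b=F; m=F; v=T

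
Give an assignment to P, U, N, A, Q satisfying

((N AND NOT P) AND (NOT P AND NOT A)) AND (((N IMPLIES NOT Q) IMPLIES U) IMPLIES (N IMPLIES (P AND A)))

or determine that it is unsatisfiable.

P=F; U=F; N=T; A=F; Q=F

  (N AND NOT P) AND (NOT P AND NOT A) = True
    N AND NOT P = True
      NOT P = True
    NOT P AND NOT A = True
      NOT P = True
      NOT A = True
  ((N IMPLIES NOT Q) IMPLIES U) IMPLIES (N IMPLIES (P AND A)) = True
    (N IMPLIES NOT Q) IMPLIES U = False
      N IMPLIES NOT Q = True
        NOT Q = True
    N IMPLIES (P AND A) = False
      P AND A = False
Both conjuncts True, so the formula holds.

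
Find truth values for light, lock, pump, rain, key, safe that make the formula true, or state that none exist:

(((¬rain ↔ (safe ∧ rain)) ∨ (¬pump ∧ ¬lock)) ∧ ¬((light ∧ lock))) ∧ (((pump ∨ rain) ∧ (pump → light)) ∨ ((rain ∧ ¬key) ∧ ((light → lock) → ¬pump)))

light = True, lock = False, pump = False, rain = True, key = True, safe = True

  ((¬rain ↔ (safe ∧ rain)) ∨ (¬pump ∧ ¬lock)) ∧ ¬((light ∧ lock)) = True
    (¬rain ↔ (safe ∧ rain)) ∨ (¬pump ∧ ¬lock) = True
      ¬rain ↔ (safe ∧ rain) = False
        ¬rain = False
        safe ∧ rain = True
      ¬pump ∧ ¬lock = True
        ¬pump = True
        ¬lock = True
    ¬((light ∧ lock)) = True
      light ∧ lock = False
  ((pump ∨ rain) ∧ (pump → light)) ∨ ((rain ∧ ¬key) ∧ ((light → lock) → ¬pump)) = True
    (pump ∨ rain) ∧ (pump → light) = True
      pump ∨ rain = True
      pump → light = True
    (rain ∧ ¬key) ∧ ((light → lock) → ¬pump) = False
      rain ∧ ¬key = False
        ¬key = False
      (light → lock) → ¬pump = True
        light → lock = False
        ¬pump = True
Both conjuncts True, so the formula holds.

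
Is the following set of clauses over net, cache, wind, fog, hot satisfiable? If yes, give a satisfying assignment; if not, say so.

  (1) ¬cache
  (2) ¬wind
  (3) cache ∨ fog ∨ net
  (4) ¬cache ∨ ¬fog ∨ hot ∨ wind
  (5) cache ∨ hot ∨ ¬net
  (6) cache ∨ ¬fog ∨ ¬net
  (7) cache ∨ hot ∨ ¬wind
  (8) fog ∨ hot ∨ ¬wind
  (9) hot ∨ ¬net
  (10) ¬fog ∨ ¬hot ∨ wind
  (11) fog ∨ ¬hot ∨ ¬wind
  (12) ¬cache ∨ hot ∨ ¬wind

net=T, cache=F, wind=F, fog=F, hot=T

Unit clause (¬cache) forces cache = False.
Unit clause (¬wind) forces wind = False.
Set net = True.
  then (cache ∨ hot ∨ ¬net) forces hot = True.
  then (cache ∨ ¬fog ∨ ¬net) forces fog = False.
All clauses satisfied.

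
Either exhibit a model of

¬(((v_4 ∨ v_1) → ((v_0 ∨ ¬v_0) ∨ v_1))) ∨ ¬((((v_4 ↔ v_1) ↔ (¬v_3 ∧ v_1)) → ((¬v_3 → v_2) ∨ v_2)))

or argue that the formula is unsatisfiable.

v_0: False, v_1: False, v_2: False, v_3: False, v_4: True

  ¬(((v_4 ∨ v_1) → ((v_0 ∨ ¬v_0) ∨ v_1))) ∨ ¬((((v_4 ↔ v_1) ↔ (¬v_3 ∧ v_1)) → ((¬v_3 → v_2) ∨ v_2))) = True
    ¬(((v_4 ∨ v_1) → ((v_0 ∨ ¬v_0) ∨ v_1))) = False
      (v_4 ∨ v_1) → ((v_0 ∨ ¬v_0) ∨ v_1) = True
        v_4 ∨ v_1 = True
        (v_0 ∨ ¬v_0) ∨ v_1 = True
          v_0 ∨ ¬v_0 = True
            ¬v_0 = True
    ¬((((v_4 ↔ v_1) ↔ (¬v_3 ∧ v_1)) → ((¬v_3 → v_2) ∨ v_2))) = True
      ((v_4 ↔ v_1) ↔ (¬v_3 ∧ v_1)) → ((¬v_3 → v_2) ∨ v_2) = False
        (v_4 ↔ v_1) ↔ (¬v_3 ∧ v_1) = True
          v_4 ↔ v_1 = False
          ¬v_3 ∧ v_1 = False
            ¬v_3 = True
        (¬v_3 → v_2) ∨ v_2 = False
          ¬v_3 → v_2 = False
            ¬v_3 = True
The formula evaluates to True.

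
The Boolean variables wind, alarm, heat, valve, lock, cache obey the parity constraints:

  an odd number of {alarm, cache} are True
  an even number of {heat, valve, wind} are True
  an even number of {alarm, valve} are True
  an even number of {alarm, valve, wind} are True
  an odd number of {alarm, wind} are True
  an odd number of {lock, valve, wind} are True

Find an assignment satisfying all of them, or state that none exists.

wind: False, alarm: True, heat: True, valve: True, lock: False, cache: False

{alarm, cache}: 1 true → odd ✓
{heat, valve, wind}: 2 true → even ✓
{alarm, valve}: 2 true → even ✓
{alarm, valve, wind}: 2 true → even ✓
{alarm, wind}: 1 true → odd ✓
{lock, valve, wind}: 1 true → odd ✓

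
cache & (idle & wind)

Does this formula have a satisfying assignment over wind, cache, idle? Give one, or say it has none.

wind=T; cache=T; idle=T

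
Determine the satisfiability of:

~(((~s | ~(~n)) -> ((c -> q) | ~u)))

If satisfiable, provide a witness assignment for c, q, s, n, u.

c = True, q = False, s = True, n = True, u = True

  ~(((~s | ~(~n)) -> ((c -> q) | ~u))) = True
    (~s | ~(~n)) -> ((c -> q) | ~u) = False
      ~s | ~(~n) = True
        ~s = False
        ~(~n) = True
          ~n = False
      (c -> q) | ~u = False
        c -> q = False
        ~u = False
The formula evaluates to True.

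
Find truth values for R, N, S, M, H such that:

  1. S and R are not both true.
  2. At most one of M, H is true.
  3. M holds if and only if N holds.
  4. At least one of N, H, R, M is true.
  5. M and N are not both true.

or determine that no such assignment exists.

R=T, N=F, S=F, M=F, H=T

  (1) S=F, R=T — not both ✓
  (2) {M, H}: 1 true — at most one ✓
  (3) M=F, N=F — same ✓
  (4) {N, H, R, M}: 2 true — at least one ✓
  (5) M=F, N=F — not both ✓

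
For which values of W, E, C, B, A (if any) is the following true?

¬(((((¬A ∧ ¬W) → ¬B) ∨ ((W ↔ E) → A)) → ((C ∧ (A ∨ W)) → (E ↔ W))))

W: True, E: False, C: True, B: True, A: False

  ¬(((((¬A ∧ ¬W) → ¬B) ∨ ((W ↔ E) → A)) → ((C ∧ (A ∨ W)) → (E ↔ W)))) = True
    (((¬A ∧ ¬W) → ¬B) ∨ ((W ↔ E) → A)) → ((C ∧ (A ∨ W)) → (E ↔ W)) = False
      ((¬A ∧ ¬W) → ¬B) ∨ ((W ↔ E) → A) = True
        (¬A ∧ ¬W) → ¬B = True
          ¬A ∧ ¬W = False
            ¬A = True
            ¬W = False
          ¬B = False
        (W ↔ E) → A = True
          W ↔ E = False
      (C ∧ (A ∨ W)) → (E ↔ W) = False
        C ∧ (A ∨ W) = True
          A ∨ W = True
        E ↔ W = False
The formula evaluates to True.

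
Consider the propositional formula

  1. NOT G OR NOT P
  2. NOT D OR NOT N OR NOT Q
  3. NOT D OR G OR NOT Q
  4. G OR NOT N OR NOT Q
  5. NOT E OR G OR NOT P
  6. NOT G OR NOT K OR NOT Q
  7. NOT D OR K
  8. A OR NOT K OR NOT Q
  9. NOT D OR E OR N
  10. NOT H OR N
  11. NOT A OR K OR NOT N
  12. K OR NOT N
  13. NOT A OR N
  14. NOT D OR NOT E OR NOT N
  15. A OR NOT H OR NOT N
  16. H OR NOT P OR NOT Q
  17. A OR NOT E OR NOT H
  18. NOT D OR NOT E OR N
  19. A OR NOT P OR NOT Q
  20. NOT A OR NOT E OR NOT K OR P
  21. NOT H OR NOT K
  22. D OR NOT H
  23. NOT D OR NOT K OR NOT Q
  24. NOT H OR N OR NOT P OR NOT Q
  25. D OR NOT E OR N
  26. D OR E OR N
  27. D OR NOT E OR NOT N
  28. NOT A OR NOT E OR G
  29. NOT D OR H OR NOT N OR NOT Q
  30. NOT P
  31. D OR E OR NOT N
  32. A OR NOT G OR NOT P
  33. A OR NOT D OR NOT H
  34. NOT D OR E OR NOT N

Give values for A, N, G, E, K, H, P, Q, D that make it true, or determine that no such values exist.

Unsatisfiable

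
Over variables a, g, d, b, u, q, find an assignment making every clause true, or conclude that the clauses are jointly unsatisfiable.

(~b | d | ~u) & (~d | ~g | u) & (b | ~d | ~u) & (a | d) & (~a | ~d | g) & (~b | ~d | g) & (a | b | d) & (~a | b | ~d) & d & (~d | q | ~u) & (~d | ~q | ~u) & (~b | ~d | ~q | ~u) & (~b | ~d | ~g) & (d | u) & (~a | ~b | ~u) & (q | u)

Unit clause (d) forces d = True.
Try a = True:
  (~a | ~d | g) forces g = True.
  (~d | ~g | u) forces u = True.
  (b | ~d | ~u) forces b = True.
  clause (~b | ~d | ~g) is falsified — backtrack.
So a = False.
Try g = True:
  (~d | ~g | u) forces u = True.
  (b | ~d | ~u) forces b = True.
  clause (~b | ~d | ~g) is falsified — backtrack.
So g = False.
  then (~b | ~d | g) forces b = False.
  then (b | ~d | ~u) forces u = False.
  then (q | u) forces q = True.
All clauses satisfied.

a=F; g=F; d=T; b=F; u=F; q=T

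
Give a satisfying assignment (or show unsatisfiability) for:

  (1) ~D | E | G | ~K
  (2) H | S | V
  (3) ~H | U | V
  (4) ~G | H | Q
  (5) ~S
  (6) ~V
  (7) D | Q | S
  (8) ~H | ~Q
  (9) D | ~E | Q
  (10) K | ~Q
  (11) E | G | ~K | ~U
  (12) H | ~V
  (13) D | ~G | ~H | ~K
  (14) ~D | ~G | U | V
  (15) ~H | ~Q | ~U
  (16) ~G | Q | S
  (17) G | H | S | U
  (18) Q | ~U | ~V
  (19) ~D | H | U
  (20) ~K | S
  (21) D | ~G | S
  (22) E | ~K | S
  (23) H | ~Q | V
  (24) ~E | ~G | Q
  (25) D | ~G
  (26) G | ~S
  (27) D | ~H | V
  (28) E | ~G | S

V = False; K = False; E = False; Q = False; H = True; D = True; G = False; U = True; S = False

Unit clause (~S) forces S = False.
Unit clause (~V) forces V = False.
In (~K | S) only ~K is left, so K = False.
In (H | S | V) only H is left, so H = True.
In (~H | U | V) only U is left, so U = True.
In (~H | ~Q) only ~Q is left, so Q = False.
In (~G | Q | S) only ~G is left, so G = False.
In (D | ~H | V) only D is left, so D = True.
Set E = False.
All clauses satisfied.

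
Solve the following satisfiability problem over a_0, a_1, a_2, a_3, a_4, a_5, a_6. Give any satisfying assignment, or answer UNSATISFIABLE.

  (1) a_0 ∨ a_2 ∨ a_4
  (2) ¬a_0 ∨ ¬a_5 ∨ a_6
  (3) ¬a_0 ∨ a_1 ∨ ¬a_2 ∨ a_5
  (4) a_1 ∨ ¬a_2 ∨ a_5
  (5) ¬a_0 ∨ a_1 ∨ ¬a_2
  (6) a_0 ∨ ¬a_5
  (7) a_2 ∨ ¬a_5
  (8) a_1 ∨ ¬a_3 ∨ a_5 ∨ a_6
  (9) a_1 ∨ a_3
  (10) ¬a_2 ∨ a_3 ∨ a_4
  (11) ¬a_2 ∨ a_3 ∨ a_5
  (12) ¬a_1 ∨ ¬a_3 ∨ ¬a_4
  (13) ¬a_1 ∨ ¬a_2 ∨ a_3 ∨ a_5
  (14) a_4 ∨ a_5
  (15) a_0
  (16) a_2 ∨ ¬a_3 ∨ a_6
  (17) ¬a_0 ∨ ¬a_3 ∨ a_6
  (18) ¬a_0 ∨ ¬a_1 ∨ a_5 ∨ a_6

a_0: True; a_1: True; a_2: True; a_3: False; a_4: True; a_5: True; a_6: True

Unit clause (a_0) forces a_0 = True.
Set a_1 = True.
Set a_2 = True.
Set a_3 = False.
  then (¬a_2 ∨ a_3 ∨ a_4) forces a_4 = True.
  then (¬a_2 ∨ a_3 ∨ a_5) forces a_5 = True.
  then (¬a_0 ∨ ¬a_5 ∨ a_6) forces a_6 = True.
All clauses satisfied.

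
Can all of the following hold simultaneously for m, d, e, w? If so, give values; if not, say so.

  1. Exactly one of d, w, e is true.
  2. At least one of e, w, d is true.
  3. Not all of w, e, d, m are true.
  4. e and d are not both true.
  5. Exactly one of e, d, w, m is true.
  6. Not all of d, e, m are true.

m: False, d: False, e: True, w: False

  (1) {d, w, e}: 1 true — exactly one ✓
  (2) {e, w, d}: 1 true — at least one ✓
  (3) {w, e, d, m}: 1/4 true — not all ✓
  (4) e=T, d=F — not both ✓
  (5) {e, d, w, m}: 1 true — exactly one ✓
  (6) {d, e, m}: 1/3 true — not all ✓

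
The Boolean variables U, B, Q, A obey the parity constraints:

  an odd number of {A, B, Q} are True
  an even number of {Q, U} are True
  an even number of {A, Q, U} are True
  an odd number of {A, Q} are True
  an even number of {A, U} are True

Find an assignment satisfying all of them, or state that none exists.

No satisfying assignment exists.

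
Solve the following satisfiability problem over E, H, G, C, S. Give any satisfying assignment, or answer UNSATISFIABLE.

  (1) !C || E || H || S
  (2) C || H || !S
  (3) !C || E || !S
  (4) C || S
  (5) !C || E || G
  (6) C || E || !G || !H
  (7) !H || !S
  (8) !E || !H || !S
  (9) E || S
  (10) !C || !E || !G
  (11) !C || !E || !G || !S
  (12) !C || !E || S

Try E = False:
  (E || S) forces S = True.
  (!C || E || !S) forces C = False.
  (C || H || !S) forces H = True.
  clause (!H || !S) is falsified — backtrack.
So E = True.
Try H = True:
  (!H || !S) forces S = False.
  (C || S) forces C = True.
  clause (!C || !E || S) is falsified — backtrack.
So H = False.
Try G = True:
  (!C || !E || !G) forces C = False.
  (C || H || !S) forces S = False.
  clause (C || S) is falsified — backtrack.
So G = False.
Set C = True.
  then (!C || !E || S) forces S = True.
All clauses satisfied.

E = True; H = False; G = False; C = True; S = True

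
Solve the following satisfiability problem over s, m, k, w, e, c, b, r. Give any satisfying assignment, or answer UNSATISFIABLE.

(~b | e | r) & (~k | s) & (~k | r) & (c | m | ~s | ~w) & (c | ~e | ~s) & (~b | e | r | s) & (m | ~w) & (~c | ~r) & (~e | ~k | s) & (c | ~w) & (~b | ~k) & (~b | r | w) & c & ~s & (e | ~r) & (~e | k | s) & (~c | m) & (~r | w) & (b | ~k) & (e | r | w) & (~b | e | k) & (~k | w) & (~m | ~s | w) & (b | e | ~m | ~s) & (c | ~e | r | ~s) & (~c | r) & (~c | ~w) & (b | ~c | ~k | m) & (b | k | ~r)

UNSATISFIABLE

Case c = True:
  (~c | ~r) forces r = False.
  Clause (~c | r) is falsified — contradiction.
Case c = False:
  Clause (c) is falsified — contradiction.
Both cases fail, so the formula is unsatisfiable.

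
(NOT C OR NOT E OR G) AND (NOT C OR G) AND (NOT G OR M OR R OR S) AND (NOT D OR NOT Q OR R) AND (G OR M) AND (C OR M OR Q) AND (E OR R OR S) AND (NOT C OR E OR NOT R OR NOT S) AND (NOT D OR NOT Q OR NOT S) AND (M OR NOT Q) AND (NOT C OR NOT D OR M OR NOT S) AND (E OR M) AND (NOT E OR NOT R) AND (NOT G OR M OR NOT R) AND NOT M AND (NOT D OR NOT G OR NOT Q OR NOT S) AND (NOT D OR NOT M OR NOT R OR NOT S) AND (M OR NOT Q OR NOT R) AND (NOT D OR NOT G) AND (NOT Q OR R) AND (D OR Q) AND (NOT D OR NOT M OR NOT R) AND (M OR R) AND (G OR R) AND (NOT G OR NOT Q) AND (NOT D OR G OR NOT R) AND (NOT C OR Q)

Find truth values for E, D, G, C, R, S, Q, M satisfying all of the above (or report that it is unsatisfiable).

Unsatisfiable — no assignment works.

Case E = True:
  (NOT E OR NOT R) forces R = False.
  (NOT M) forces M = False.
  Clause (M OR R) is falsified — contradiction.
Case E = False:
  (E OR M) forces M = True.
  Clause (NOT M) is falsified — contradiction.
Both cases fail, so the formula is unsatisfiable.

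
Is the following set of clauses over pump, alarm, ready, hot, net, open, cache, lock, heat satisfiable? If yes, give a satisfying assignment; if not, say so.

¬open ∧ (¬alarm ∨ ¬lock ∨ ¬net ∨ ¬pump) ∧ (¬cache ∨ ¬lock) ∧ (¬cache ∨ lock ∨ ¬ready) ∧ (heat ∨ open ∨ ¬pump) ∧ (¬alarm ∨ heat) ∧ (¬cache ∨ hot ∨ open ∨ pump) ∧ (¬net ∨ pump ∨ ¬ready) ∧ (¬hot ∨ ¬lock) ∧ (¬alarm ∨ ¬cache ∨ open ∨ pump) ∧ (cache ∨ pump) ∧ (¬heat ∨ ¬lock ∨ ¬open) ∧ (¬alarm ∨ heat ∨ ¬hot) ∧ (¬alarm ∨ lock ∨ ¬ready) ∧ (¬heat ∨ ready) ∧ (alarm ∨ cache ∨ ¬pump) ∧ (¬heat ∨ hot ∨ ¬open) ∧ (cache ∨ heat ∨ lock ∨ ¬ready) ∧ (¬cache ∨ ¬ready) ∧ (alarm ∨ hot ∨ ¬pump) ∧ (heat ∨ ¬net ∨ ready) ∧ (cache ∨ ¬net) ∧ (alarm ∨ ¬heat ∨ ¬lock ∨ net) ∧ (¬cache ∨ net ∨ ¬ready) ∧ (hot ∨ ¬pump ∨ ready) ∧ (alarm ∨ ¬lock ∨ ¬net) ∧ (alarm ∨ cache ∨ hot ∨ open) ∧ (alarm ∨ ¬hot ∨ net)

pump = True, alarm = True, ready = True, hot = False, net = False, open = False, cache = False, lock = True, heat = True

Unit clause (¬open) forces open = False.
Set pump = True.
  then (heat ∨ open ∨ ¬pump) forces heat = True.
  then (¬heat ∨ ready) forces ready = True.
  then (¬cache ∨ ¬ready) forces cache = False.
  then (cache ∨ ¬net) forces net = False.
  then (alarm ∨ cache ∨ ¬pump) forces alarm = True.
  then (¬alarm ∨ lock ∨ ¬ready) forces lock = True.
  then (¬hot ∨ ¬lock) forces hot = False.
All clauses satisfied.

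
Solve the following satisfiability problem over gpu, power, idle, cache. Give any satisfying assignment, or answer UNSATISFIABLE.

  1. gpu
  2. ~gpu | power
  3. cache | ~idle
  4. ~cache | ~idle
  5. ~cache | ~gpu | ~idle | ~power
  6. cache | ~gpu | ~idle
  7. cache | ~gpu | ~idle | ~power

gpu: True, power: True, idle: False, cache: False

Unit clause (gpu) forces gpu = True.
In (~gpu | power) only power is left, so power = True.
Try idle = True:
  (cache | ~idle) forces cache = True.
  clause (~cache | ~idle) is falsified — backtrack.
So idle = False.
Set cache = False.
Check each clause:
  (gpu): gpu holds.
  (~gpu | power): power holds.
  (cache | ~idle): ~idle holds.
  (~cache | ~idle): ~cache holds.
  (~cache | ~gpu | ~idle | ~power): ~cache holds.
  (cache | ~gpu | ~idle): ~idle holds.
  (cache | ~gpu | ~idle | ~power): ~idle holds.
All clauses satisfied.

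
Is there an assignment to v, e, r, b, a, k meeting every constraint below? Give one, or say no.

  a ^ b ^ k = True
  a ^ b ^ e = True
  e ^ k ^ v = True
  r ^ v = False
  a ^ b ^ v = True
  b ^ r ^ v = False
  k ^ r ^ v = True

v = True, e = True, r = True, b = False, a = False, k = True

a ^ b ^ k = F ^ F ^ T = True ✓
a ^ b ^ e = F ^ F ^ T = True ✓
e ^ k ^ v = T ^ T ^ T = True ✓
r ^ v = T ^ T = False ✓
a ^ b ^ v = F ^ F ^ T = True ✓
b ^ r ^ v = F ^ T ^ T = False ✓
k ^ r ^ v = T ^ T ^ T = True ✓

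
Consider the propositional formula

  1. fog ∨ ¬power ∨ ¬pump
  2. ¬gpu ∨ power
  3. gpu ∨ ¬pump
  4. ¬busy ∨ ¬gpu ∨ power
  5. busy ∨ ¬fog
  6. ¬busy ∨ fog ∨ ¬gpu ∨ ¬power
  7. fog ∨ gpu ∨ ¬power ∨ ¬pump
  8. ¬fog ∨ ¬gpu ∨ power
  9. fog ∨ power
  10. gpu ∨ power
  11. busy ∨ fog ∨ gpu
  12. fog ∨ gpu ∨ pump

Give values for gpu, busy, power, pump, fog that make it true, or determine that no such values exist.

gpu: True, busy: False, power: True, pump: False, fog: False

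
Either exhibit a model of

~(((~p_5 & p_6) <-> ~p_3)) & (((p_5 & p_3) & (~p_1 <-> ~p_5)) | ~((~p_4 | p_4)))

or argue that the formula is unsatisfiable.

Unsatisfiable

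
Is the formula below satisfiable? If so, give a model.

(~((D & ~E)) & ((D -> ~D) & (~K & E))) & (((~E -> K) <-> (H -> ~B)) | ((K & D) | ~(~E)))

H = False, K = False, B = False, E = True, D = False

  ~((D & ~E)) & ((D -> ~D) & (~K & E)) = True
    ~((D & ~E)) = True
      D & ~E = False
        ~E = False
    (D -> ~D) & (~K & E) = True
      D -> ~D = True
        ~D = True
      ~K & E = True
        ~K = True
  ((~E -> K) <-> (H -> ~B)) | ((K & D) | ~(~E)) = True
    (~E -> K) <-> (H -> ~B) = True
      ~E -> K = True
        ~E = False
      H -> ~B = True
        ~B = True
    (K & D) | ~(~E) = True
      K & D = False
      ~(~E) = True
        ~E = False
Both conjuncts True, so the formula holds.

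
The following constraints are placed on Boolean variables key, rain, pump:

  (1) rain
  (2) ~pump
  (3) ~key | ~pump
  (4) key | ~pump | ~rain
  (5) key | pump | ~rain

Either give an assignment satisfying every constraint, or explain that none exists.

Unit clause (rain) forces rain = True.
Unit clause (~pump) forces pump = False.
In (key | pump | ~rain) only key is left, so key = True.
Check each clause:
  (rain): rain holds.
  (~pump): ~pump holds.
  (~key | ~pump): ~pump holds.
  (key | ~pump | ~rain): key holds.
  (key | pump | ~rain): key holds.
All clauses satisfied.

key=T, rain=T, pump=F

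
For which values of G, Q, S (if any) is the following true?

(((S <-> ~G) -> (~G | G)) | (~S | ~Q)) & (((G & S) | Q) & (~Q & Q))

No satisfying assignment exists.

Case Q = True: the conjunct ~Q is False.
Case Q = False: the conjunct Q is False.
Both cases fail — unsatisfiable.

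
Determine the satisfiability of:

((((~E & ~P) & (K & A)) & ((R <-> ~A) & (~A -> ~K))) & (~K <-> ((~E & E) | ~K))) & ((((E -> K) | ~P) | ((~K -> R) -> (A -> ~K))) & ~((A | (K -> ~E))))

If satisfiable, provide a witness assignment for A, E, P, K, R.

Case A = True: the conjunct ~((A | (K -> ~E))) becomes ~((True | (K -> ~E))) = False.
Case A = False: the conjunct A is False.
Both cases fail — unsatisfiable.

Unsatisfiable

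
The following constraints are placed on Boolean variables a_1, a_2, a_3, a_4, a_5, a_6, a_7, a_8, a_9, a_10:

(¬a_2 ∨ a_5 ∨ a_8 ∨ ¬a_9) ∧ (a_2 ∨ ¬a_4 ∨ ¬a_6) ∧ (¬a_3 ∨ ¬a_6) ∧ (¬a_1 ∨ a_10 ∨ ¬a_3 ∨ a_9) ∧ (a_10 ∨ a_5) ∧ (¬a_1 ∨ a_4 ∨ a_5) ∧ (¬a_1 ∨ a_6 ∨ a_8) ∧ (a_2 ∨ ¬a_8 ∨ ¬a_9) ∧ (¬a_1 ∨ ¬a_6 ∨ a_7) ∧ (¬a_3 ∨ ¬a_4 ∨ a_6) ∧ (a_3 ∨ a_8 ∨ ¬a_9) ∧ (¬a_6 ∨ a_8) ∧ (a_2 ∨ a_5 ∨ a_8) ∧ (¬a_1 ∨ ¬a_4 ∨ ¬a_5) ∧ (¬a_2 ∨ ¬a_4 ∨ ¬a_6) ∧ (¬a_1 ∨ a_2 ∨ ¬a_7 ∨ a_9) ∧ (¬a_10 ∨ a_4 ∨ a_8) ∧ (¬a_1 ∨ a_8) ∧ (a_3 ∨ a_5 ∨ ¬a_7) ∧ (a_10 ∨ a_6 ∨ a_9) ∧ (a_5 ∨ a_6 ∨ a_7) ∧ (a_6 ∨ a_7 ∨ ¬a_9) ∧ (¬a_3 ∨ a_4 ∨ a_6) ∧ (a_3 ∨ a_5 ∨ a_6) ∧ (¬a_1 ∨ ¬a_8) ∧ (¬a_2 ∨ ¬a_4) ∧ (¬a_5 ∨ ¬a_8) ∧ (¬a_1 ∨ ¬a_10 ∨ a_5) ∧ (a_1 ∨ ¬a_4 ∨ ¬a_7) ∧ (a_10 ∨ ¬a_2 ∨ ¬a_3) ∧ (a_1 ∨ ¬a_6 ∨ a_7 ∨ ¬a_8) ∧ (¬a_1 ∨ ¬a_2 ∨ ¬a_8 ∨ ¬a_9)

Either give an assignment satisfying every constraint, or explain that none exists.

Try a_1 = True:
  (¬a_1 ∨ a_8) forces a_8 = True.
  clause (¬a_1 ∨ ¬a_8) is falsified — backtrack.
So a_1 = False.
Set a_2 = False.
Set a_3 = False.
Set a_4 = True.
  then (a_2 ∨ ¬a_4 ∨ ¬a_6) forces a_6 = False.
  then (a_3 ∨ a_5 ∨ a_6) forces a_5 = True.
  then (¬a_5 ∨ ¬a_8) forces a_8 = False.
  then (a_1 ∨ ¬a_4 ∨ ¬a_7) forces a_7 = False.
  then (a_3 ∨ a_8 ∨ ¬a_9) forces a_9 = False.
  then (a_10 ∨ a_6 ∨ a_9) forces a_10 = True.
All clauses satisfied.

a_1=F; a_2=F; a_3=F; a_4=T; a_5=T; a_6=F; a_7=F; a_8=F; a_9=F; a_10=T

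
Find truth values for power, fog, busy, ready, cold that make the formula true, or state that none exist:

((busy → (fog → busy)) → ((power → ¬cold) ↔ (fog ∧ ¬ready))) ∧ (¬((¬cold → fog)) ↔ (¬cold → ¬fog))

power=F; fog=T; busy=F; ready=F; cold=F

  (busy → (fog → busy)) → ((power → ¬cold) ↔ (fog ∧ ¬ready)) = True
    busy → (fog → busy) = True
      fog → busy = False
    (power → ¬cold) ↔ (fog ∧ ¬ready) = True
      power → ¬cold = True
        ¬cold = True
      fog ∧ ¬ready = True
        ¬ready = True
  ¬((¬cold → fog)) ↔ (¬cold → ¬fog) = True
    ¬((¬cold → fog)) = False
      ¬cold → fog = True
        ¬cold = True
    ¬cold → ¬fog = False
      ¬cold = True
      ¬fog = False
Both conjuncts True, so the formula holds.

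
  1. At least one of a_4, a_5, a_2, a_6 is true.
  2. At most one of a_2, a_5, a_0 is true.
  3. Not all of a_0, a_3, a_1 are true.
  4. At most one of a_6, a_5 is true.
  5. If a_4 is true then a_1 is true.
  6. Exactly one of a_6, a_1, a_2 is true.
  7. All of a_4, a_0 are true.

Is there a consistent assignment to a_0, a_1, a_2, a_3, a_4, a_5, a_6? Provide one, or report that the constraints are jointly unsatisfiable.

a_0 = True; a_1 = True; a_2 = False; a_3 = False; a_4 = True; a_5 = False; a_6 = False

  (1) {a_4, a_5, a_2, a_6}: 1 true — at least one ✓
  (2) {a_2, a_5, a_0}: 1 true — at most one ✓
  (3) {a_0, a_3, a_1}: 2/3 true — not all ✓
  (4) {a_6, a_5}: 0 true — at most one ✓
  (5) a_4=T ⇒ a_1: T ✓
  (6) {a_6, a_1, a_2}: 1 true — exactly one ✓
  (7) {a_4, a_0}: all 2 true ✓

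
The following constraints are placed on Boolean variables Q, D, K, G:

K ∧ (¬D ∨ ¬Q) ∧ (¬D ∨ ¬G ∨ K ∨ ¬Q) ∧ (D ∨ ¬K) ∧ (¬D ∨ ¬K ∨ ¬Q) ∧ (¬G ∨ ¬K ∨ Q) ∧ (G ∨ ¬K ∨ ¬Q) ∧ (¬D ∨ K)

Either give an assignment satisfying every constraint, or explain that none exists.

Q = False, D = True, K = True, G = False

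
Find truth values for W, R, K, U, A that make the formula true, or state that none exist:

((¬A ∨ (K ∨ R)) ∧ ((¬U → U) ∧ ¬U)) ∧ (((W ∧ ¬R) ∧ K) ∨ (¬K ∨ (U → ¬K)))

Case U = True: the conjunct ¬U is False.
Case U = False: the conjunct ¬U → U becomes ¬False → False = False.
Both cases fail — unsatisfiable.

The formula is unsatisfiable.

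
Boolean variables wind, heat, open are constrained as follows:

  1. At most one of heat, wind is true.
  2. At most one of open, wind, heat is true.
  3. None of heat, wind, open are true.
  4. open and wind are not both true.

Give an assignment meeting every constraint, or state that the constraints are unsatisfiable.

wind = False; heat = False; open = False

  (1) {heat, wind}: 0 true — at most one ✓
  (2) {open, wind, heat}: 0 true — at most one ✓
  (3) {heat, wind, open}: 0 true — none ✓
  (4) open=F, wind=F — not both ✓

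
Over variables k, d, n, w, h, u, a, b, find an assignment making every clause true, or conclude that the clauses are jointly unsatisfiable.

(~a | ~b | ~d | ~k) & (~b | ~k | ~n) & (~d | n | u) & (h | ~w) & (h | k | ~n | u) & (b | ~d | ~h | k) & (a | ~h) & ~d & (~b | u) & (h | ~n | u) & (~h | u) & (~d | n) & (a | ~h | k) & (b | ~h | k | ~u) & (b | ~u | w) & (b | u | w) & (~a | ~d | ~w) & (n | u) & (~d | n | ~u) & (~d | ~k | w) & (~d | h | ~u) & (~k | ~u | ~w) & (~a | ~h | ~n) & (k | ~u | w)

k: True; d: False; n: False; w: False; h: True; u: True; a: True; b: True

Unit clause (~d) forces d = False.
Set k = True.
Set n = False.
  then (n | u) forces u = True.
  then (~k | ~u | ~w) forces w = False.
  then (b | ~u | w) forces b = True.
Set h = True.
  then (a | ~h) forces a = True.
All clauses satisfied.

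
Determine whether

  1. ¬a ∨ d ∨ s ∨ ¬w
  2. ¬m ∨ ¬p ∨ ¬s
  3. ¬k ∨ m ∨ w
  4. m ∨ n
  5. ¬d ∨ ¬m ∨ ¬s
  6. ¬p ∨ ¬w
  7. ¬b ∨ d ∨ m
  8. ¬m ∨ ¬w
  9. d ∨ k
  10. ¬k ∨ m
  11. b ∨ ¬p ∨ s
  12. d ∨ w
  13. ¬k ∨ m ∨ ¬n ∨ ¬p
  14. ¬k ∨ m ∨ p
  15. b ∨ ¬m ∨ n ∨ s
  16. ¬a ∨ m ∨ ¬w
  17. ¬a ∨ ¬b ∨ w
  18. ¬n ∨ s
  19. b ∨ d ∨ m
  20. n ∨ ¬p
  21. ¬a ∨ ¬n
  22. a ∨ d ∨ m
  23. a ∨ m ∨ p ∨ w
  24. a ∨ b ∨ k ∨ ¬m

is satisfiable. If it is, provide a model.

m: False, k: False, a: False, p: False, w: True, b: True, s: True, n: True, d: True

Set m = False.
  then (m ∨ n) forces n = True.
  then (¬k ∨ m) forces k = False.
  then (¬n ∨ s) forces s = True.
  then (¬a ∨ ¬n) forces a = False.
  then (a ∨ d ∨ m) forces d = True.
Set p = False.
  then (a ∨ m ∨ p ∨ w) forces w = True.
Set b = True.
All clauses satisfied.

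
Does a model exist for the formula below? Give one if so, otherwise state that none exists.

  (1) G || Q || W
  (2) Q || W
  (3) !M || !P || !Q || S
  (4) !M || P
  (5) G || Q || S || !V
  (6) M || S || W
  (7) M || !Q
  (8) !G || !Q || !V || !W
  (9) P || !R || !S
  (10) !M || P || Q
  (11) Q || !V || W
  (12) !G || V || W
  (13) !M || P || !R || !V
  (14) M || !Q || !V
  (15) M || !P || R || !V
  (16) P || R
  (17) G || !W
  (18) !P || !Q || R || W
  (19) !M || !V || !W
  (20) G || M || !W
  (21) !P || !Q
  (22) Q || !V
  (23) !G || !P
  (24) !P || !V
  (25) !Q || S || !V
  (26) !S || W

M=F; S=F; P=F; W=T; V=F; G=T; R=T; Q=F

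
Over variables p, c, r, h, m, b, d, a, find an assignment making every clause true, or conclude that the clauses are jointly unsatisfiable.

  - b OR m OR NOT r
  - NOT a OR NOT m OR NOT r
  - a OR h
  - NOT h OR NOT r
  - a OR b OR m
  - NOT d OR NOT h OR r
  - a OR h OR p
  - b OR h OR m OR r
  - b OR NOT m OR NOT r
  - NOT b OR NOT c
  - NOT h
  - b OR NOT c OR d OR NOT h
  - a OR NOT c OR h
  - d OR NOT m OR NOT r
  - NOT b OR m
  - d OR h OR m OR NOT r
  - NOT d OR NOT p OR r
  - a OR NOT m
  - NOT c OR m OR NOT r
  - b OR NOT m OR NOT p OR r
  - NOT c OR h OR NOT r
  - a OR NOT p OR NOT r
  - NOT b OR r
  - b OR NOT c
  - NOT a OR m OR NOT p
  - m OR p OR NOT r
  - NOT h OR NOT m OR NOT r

p=F, c=F, r=F, h=F, m=T, b=F, d=F, a=T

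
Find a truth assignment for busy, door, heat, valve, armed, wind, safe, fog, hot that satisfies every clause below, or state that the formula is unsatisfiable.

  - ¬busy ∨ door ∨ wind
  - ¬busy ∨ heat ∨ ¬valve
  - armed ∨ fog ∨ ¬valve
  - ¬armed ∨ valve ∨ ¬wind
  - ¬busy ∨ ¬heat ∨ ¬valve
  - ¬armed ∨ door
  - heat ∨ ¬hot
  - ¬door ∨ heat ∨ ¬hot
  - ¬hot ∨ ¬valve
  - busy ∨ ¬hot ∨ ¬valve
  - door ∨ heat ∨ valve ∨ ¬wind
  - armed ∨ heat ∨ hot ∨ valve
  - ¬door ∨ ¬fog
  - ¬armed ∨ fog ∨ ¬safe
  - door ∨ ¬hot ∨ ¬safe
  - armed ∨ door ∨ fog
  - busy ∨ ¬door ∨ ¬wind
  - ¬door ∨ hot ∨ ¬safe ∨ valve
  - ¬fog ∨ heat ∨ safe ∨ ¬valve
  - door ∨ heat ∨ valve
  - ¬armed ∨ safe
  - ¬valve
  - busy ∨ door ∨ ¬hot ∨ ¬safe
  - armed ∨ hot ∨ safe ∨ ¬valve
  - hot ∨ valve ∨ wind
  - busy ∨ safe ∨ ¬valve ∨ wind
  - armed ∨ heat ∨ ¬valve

Unit clause (¬valve) forces valve = False.
Set busy = True.
Set door = False.
  then (¬busy ∨ door ∨ wind) forces wind = True.
  then (¬armed ∨ valve ∨ ¬wind) forces armed = False.
  then (door ∨ heat ∨ valve ∨ ¬wind) forces heat = True.
  then (armed ∨ door ∨ fog) forces fog = True.
Set safe = True.
  then (door ∨ ¬hot ∨ ¬safe) forces hot = False.
All clauses satisfied.

busy=T, door=F, heat=T, valve=F, armed=F, wind=T, safe=T, fog=T, hot=F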